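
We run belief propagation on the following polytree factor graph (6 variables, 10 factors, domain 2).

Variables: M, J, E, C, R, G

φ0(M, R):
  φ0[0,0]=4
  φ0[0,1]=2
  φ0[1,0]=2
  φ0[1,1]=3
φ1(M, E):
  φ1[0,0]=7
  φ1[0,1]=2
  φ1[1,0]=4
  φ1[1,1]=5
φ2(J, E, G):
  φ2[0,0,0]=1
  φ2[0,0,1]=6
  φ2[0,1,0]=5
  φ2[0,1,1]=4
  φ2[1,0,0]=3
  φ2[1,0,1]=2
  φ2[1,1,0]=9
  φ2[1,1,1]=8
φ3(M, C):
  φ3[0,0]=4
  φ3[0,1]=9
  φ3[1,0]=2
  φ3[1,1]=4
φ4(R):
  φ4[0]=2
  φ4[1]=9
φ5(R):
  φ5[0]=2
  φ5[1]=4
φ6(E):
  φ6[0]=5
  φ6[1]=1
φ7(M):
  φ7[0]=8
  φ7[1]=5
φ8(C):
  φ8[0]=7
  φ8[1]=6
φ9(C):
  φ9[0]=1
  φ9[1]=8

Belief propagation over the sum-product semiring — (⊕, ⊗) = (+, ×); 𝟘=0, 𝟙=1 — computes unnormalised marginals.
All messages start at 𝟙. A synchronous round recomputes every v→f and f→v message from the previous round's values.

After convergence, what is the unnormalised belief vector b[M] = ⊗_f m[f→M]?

init: all messages = 𝟙 over 2 values
r1 m[φ0→M] = [6, 5]
r1 m[φ0→R] = [6, 5]
r1 m[φ1→M] = [9, 9]
r1 m[φ1→E] = [11, 7]
r1 m[φ2→J] = [16, 22]
r1 m[φ2→E] = [12, 26]
r1 m[φ2→G] = [18, 20]
r1 m[φ3→M] = [13, 6]
r1 m[φ3→C] = [6, 13]
r1 m[φ4→R] = [2, 9]
r1 m[φ5→R] = [2, 4]
r1 m[φ6→E] = [5, 1]
r1 m[φ7→M] = [8, 5]
r1 m[φ8→C] = [7, 6]
r1 m[φ9→C] = [1, 8]
r1 m[M→φ0] = [1, 1]
r1 m[M→φ1] = [1, 1]
r1 m[M→φ3] = [1, 1]
r1 m[M→φ7] = [1, 1]
r1 m[J→φ2] = [1, 1]
r1 m[E→φ1] = [1, 1]
r1 m[E→φ2] = [1, 1]
r1 m[E→φ6] = [1, 1]
r1 m[C→φ3] = [1, 1]
r1 m[C→φ8] = [1, 1]
r1 m[C→φ9] = [1, 1]
r1 m[R→φ0] = [1, 1]
r1 m[R→φ4] = [1, 1]
r1 m[R→φ5] = [1, 1]
r1 m[G→φ2] = [1, 1]
r2 m[φ0→M] = [6, 5]
r2 m[φ0→R] = [6, 5]
r2 m[φ1→M] = [9, 9]
r2 m[φ1→E] = [11, 7]
r2 m[φ2→J] = [16, 22]
r2 m[φ2→E] = [12, 26]
r2 m[φ2→G] = [18, 20]
r2 m[φ3→M] = [13, 6]
r2 m[φ3→C] = [6, 13]
r2 m[φ4→R] = [2, 9]
r2 m[φ5→R] = [2, 4]
r2 m[φ6→E] = [5, 1]
r2 m[φ7→M] = [8, 5]
r2 m[φ8→C] = [7, 6]
r2 m[φ9→C] = [1, 8]
r2 m[M→φ0] = [936, 270]
r2 m[M→φ1] = [624, 150]
r2 m[M→φ3] = [432, 225]
r2 m[M→φ7] = [702, 270]
r2 m[J→φ2] = [1, 1]
r2 m[E→φ1] = [60, 26]
r2 m[E→φ2] = [55, 7]
r2 m[E→φ6] = [132, 182]
r2 m[C→φ3] = [7, 48]
r2 m[C→φ8] = [6, 104]
r2 m[C→φ9] = [42, 78]
r2 m[R→φ0] = [4, 36]
r2 m[R→φ4] = [12, 20]
r2 m[R→φ5] = [12, 45]
r2 m[G→φ2] = [1, 1]
r3 m[φ0→M] = [88, 116]
r3 m[φ0→R] = [4284, 2682]
r3 m[φ1→M] = [472, 370]
r3 m[φ1→E] = [4968, 1998]
r3 m[φ2→J] = [448, 394]
r3 m[φ2→E] = [12, 26]
r3 m[φ2→G] = [318, 524]
r3 m[φ3→M] = [460, 206]
r3 m[φ3→C] = [2178, 4788]
r3 m[φ4→R] = [2, 9]
r3 m[φ5→R] = [2, 4]
r3 m[φ6→E] = [5, 1]
r3 m[φ7→M] = [8, 5]
r3 m[φ8→C] = [7, 6]
r3 m[φ9→C] = [1, 8]
r3 m[M→φ0] = [936, 270]
r3 m[M→φ1] = [624, 150]
r3 m[M→φ3] = [432, 225]
r3 m[M→φ7] = [702, 270]
r3 m[J→φ2] = [1, 1]
r3 m[E→φ1] = [60, 26]
r3 m[E→φ2] = [55, 7]
r3 m[E→φ6] = [132, 182]
r3 m[C→φ3] = [7, 48]
r3 m[C→φ8] = [6, 104]
r3 m[C→φ9] = [42, 78]
r3 m[R→φ0] = [4, 36]
r3 m[R→φ4] = [12, 20]
r3 m[R→φ5] = [12, 45]
r3 m[G→φ2] = [1, 1]
r4 m[φ0→M] = [88, 116]
r4 m[φ0→R] = [4284, 2682]
r4 m[φ1→M] = [472, 370]
r4 m[φ1→E] = [4968, 1998]
r4 m[φ2→J] = [448, 394]
r4 m[φ2→E] = [12, 26]
r4 m[φ2→G] = [318, 524]
r4 m[φ3→M] = [460, 206]
r4 m[φ3→C] = [2178, 4788]
r4 m[φ4→R] = [2, 9]
r4 m[φ5→R] = [2, 4]
r4 m[φ6→E] = [5, 1]
r4 m[φ7→M] = [8, 5]
r4 m[φ8→C] = [7, 6]
r4 m[φ9→C] = [1, 8]
r4 m[M→φ0] = [1736960, 381100]
r4 m[M→φ1] = [323840, 119480]
r4 m[M→φ3] = [332288, 214600]
r4 m[M→φ7] = [19106560, 8841520]
r4 m[J→φ2] = [1, 1]
r4 m[E→φ1] = [60, 26]
r4 m[E→φ2] = [24840, 1998]
r4 m[E→φ6] = [59616, 51948]
r4 m[C→φ3] = [7, 48]
r4 m[C→φ8] = [2178, 38304]
r4 m[C→φ9] = [15246, 28728]
r4 m[R→φ0] = [4, 36]
r4 m[R→φ4] = [8568, 10728]
r4 m[R→φ5] = [8568, 24138]
r4 m[G→φ2] = [1, 1]
r5 m[φ0→M] = [88, 116]
r5 m[φ0→R] = [7710040, 4617220]
r5 m[φ1→M] = [472, 370]
r5 m[φ1→E] = [2744800, 1245080]
r5 m[φ2→J] = [191862, 158166]
r5 m[φ2→E] = [12, 26]
r5 m[φ2→G] = [127332, 222696]
r5 m[φ3→M] = [460, 206]
r5 m[φ3→C] = [1758352, 3848992]
r5 m[φ4→R] = [2, 9]
r5 m[φ5→R] = [2, 4]
r5 m[φ6→E] = [5, 1]
r5 m[φ7→M] = [8, 5]
r5 m[φ8→C] = [7, 6]
r5 m[φ9→C] = [1, 8]
r5 m[M→φ0] = [1736960, 381100]
r5 m[M→φ1] = [323840, 119480]
r5 m[M→φ3] = [332288, 214600]
r5 m[M→φ7] = [19106560, 8841520]
r5 m[J→φ2] = [1, 1]
r5 m[E→φ1] = [60, 26]
r5 m[E→φ2] = [24840, 1998]
r5 m[E→φ6] = [59616, 51948]
r5 m[C→φ3] = [7, 48]
r5 m[C→φ8] = [2178, 38304]
r5 m[C→φ9] = [15246, 28728]
r5 m[R→φ0] = [4, 36]
r5 m[R→φ4] = [8568, 10728]
r5 m[R→φ5] = [8568, 24138]
r5 m[G→φ2] = [1, 1]
r6 m[φ0→M] = [88, 116]
r6 m[φ0→R] = [7710040, 4617220]
r6 m[φ1→M] = [472, 370]
r6 m[φ1→E] = [2744800, 1245080]
r6 m[φ2→J] = [191862, 158166]
r6 m[φ2→E] = [12, 26]
r6 m[φ2→G] = [127332, 222696]
r6 m[φ3→M] = [460, 206]
r6 m[φ3→C] = [1758352, 3848992]
r6 m[φ4→R] = [2, 9]
r6 m[φ5→R] = [2, 4]
r6 m[φ6→E] = [5, 1]
r6 m[φ7→M] = [8, 5]
r6 m[φ8→C] = [7, 6]
r6 m[φ9→C] = [1, 8]
r6 m[M→φ0] = [1736960, 381100]
r6 m[M→φ1] = [323840, 119480]
r6 m[M→φ3] = [332288, 214600]
r6 m[M→φ7] = [19106560, 8841520]
r6 m[J→φ2] = [1, 1]
r6 m[E→φ1] = [60, 26]
r6 m[E→φ2] = [13724000, 1245080]
r6 m[E→φ6] = [32937600, 32372080]
r6 m[C→φ3] = [7, 48]
r6 m[C→φ8] = [1758352, 30791936]
r6 m[C→φ9] = [12308464, 23093952]
r6 m[R→φ0] = [4, 36]
r6 m[R→φ4] = [15420080, 18468880]
r6 m[R→φ5] = [15420080, 41554980]
r6 m[G→φ2] = [1, 1]
r7 m[φ0→M] = [88, 116]
r7 m[φ0→R] = [7710040, 4617220]
r7 m[φ1→M] = [472, 370]
r7 m[φ1→E] = [2744800, 1245080]
r7 m[φ2→J] = [107273720, 89786360]
r7 m[φ2→E] = [12, 26]
r7 m[φ2→G] = [72327120, 124732960]
r7 m[φ3→M] = [460, 206]
r7 m[φ3→C] = [1758352, 3848992]
r7 m[φ4→R] = [2, 9]
r7 m[φ5→R] = [2, 4]
r7 m[φ6→E] = [5, 1]
r7 m[φ7→M] = [8, 5]
r7 m[φ8→C] = [7, 6]
r7 m[φ9→C] = [1, 8]
r7 m[M→φ0] = [1736960, 381100]
r7 m[M→φ1] = [323840, 119480]
r7 m[M→φ3] = [332288, 214600]
r7 m[M→φ7] = [19106560, 8841520]
r7 m[J→φ2] = [1, 1]
r7 m[E→φ1] = [60, 26]
r7 m[E→φ2] = [13724000, 1245080]
r7 m[E→φ6] = [32937600, 32372080]
r7 m[C→φ3] = [7, 48]
r7 m[C→φ8] = [1758352, 30791936]
r7 m[C→φ9] = [12308464, 23093952]
r7 m[R→φ0] = [4, 36]
r7 m[R→φ4] = [15420080, 18468880]
r7 m[R→φ5] = [15420080, 41554980]
r7 m[G→φ2] = [1, 1]
r8 m[φ0→M] = [88, 116]
r8 m[φ0→R] = [7710040, 4617220]
r8 m[φ1→M] = [472, 370]
r8 m[φ1→E] = [2744800, 1245080]
r8 m[φ2→J] = [107273720, 89786360]
r8 m[φ2→E] = [12, 26]
r8 m[φ2→G] = [72327120, 124732960]
r8 m[φ3→M] = [460, 206]
r8 m[φ3→C] = [1758352, 3848992]
r8 m[φ4→R] = [2, 9]
r8 m[φ5→R] = [2, 4]
r8 m[φ6→E] = [5, 1]
r8 m[φ7→M] = [8, 5]
r8 m[φ8→C] = [7, 6]
r8 m[φ9→C] = [1, 8]
r8 m[M→φ0] = [1736960, 381100]
r8 m[M→φ1] = [323840, 119480]
r8 m[M→φ3] = [332288, 214600]
r8 m[M→φ7] = [19106560, 8841520]
r8 m[J→φ2] = [1, 1]
r8 m[E→φ1] = [60, 26]
r8 m[E→φ2] = [13724000, 1245080]
r8 m[E→φ6] = [32937600, 32372080]
r8 m[C→φ3] = [7, 48]
r8 m[C→φ8] = [1758352, 30791936]
r8 m[C→φ9] = [12308464, 23093952]
r8 m[R→φ0] = [4, 36]
r8 m[R→φ4] = [15420080, 18468880]
r8 m[R→φ5] = [15420080, 41554980]
r8 m[G→φ2] = [1, 1]
fixed point reached at round 8
b[M] = ⊗ incoming = [152852480, 44207600]

b[M] = [152852480, 44207600]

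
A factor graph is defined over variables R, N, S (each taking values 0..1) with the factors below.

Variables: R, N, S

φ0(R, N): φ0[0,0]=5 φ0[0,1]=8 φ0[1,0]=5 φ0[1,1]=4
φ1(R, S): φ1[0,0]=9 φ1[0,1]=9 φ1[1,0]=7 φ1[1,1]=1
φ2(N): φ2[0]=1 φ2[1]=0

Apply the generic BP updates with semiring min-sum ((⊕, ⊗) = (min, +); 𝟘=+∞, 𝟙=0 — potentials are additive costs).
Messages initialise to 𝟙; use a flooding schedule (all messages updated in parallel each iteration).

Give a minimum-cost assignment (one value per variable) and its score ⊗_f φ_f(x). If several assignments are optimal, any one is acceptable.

assignment: (R=1, N=1, S=1); score = 5

init: all messages = 𝟙 over 2 values
r1 m[φ0→R] = [5, 4]
r1 m[φ0→N] = [5, 4]
r1 m[φ1→R] = [9, 1]
r1 m[φ1→S] = [7, 1]
r1 m[φ2→N] = [1, 0]
r1 m[R→φ0] = [0, 0]
r1 m[R→φ1] = [0, 0]
r1 m[N→φ0] = [0, 0]
r1 m[N→φ2] = [0, 0]
r1 m[S→φ1] = [0, 0]
r2 m[φ0→R] = [5, 4]
r2 m[φ0→N] = [5, 4]
r2 m[φ1→R] = [9, 1]
r2 m[φ1→S] = [7, 1]
r2 m[φ2→N] = [1, 0]
r2 m[R→φ0] = [9, 1]
r2 m[R→φ1] = [5, 4]
r2 m[N→φ0] = [1, 0]
r2 m[N→φ2] = [5, 4]
r2 m[S→φ1] = [0, 0]
r3 m[φ0→R] = [6, 4]
r3 m[φ0→N] = [6, 5]
r3 m[φ1→R] = [9, 1]
r3 m[φ1→S] = [11, 5]
r3 m[φ2→N] = [1, 0]
r3 m[R→φ0] = [9, 1]
r3 m[R→φ1] = [5, 4]
r3 m[N→φ0] = [1, 0]
r3 m[N→φ2] = [5, 4]
r3 m[S→φ1] = [0, 0]
r4 m[φ0→R] = [6, 4]
r4 m[φ0→N] = [6, 5]
r4 m[φ1→R] = [9, 1]
r4 m[φ1→S] = [11, 5]
r4 m[φ2→N] = [1, 0]
r4 m[R→φ0] = [9, 1]
r4 m[R→φ1] = [6, 4]
r4 m[N→φ0] = [1, 0]
r4 m[N→φ2] = [6, 5]
r4 m[S→φ1] = [0, 0]
r5 m[φ0→R] = [6, 4]
r5 m[φ0→N] = [6, 5]
r5 m[φ1→R] = [9, 1]
r5 m[φ1→S] = [11, 5]
r5 m[φ2→N] = [1, 0]
r5 m[R→φ0] = [9, 1]
r5 m[R→φ1] = [6, 4]
r5 m[N→φ0] = [1, 0]
r5 m[N→φ2] = [6, 5]
r5 m[S→φ1] = [0, 0]
fixed point reached at round 5
traceback from R: (R=1, N=1, S=1), score=5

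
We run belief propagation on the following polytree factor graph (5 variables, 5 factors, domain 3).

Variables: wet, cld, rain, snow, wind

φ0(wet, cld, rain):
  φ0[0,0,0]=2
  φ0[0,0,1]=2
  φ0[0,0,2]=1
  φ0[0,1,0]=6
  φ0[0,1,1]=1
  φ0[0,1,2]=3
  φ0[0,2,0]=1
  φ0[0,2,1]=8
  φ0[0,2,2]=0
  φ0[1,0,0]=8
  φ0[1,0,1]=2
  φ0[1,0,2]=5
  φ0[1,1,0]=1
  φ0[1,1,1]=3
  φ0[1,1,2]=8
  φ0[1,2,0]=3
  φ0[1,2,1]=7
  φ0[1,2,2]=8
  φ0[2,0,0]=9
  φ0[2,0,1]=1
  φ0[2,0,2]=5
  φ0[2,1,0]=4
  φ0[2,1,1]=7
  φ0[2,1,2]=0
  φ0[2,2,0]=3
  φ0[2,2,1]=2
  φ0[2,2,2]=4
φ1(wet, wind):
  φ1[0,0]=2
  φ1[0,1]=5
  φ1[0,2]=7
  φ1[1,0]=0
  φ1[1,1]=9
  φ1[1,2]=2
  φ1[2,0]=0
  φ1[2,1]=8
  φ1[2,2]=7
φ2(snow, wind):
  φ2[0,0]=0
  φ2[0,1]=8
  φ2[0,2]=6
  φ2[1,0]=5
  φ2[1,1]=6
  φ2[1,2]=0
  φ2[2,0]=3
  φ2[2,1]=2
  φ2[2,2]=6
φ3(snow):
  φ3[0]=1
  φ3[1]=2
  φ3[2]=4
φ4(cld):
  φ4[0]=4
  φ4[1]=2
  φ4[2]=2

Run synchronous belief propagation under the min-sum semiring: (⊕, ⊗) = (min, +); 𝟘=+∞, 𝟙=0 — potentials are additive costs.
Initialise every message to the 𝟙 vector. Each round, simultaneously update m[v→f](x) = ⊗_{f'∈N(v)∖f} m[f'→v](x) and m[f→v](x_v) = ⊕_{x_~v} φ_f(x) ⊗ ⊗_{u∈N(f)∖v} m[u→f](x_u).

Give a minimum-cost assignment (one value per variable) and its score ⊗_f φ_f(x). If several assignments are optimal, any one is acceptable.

assignment: (wet=2, cld=1, rain=2, snow=0, wind=0); score = 3

init: all messages = 𝟙 over 3 values
r1 m[φ0→wet] = [0, 1, 0]
r1 m[φ0→cld] = [1, 0, 0]
r1 m[φ0→rain] = [1, 1, 0]
r1 m[φ1→wet] = [2, 0, 0]
r1 m[φ1→wind] = [0, 5, 2]
r1 m[φ2→snow] = [0, 0, 2]
r1 m[φ2→wind] = [0, 2, 0]
r1 m[φ3→snow] = [1, 2, 4]
r1 m[φ4→cld] = [4, 2, 2]
r1 m[wet→φ0] = [0, 0, 0]
r1 m[wet→φ1] = [0, 0, 0]
r1 m[cld→φ0] = [0, 0, 0]
r1 m[cld→φ4] = [0, 0, 0]
r1 m[rain→φ0] = [0, 0, 0]
r1 m[snow→φ2] = [0, 0, 0]
r1 m[snow→φ3] = [0, 0, 0]
r1 m[wind→φ1] = [0, 0, 0]
r1 m[wind→φ2] = [0, 0, 0]
r2 m[φ0→wet] = [0, 1, 0]
r2 m[φ0→cld] = [1, 0, 0]
r2 m[φ0→rain] = [1, 1, 0]
r2 m[φ1→wet] = [2, 0, 0]
r2 m[φ1→wind] = [0, 5, 2]
r2 m[φ2→snow] = [0, 0, 2]
r2 m[φ2→wind] = [0, 2, 0]
r2 m[φ3→snow] = [1, 2, 4]
r2 m[φ4→cld] = [4, 2, 2]
r2 m[wet→φ0] = [2, 0, 0]
r2 m[wet→φ1] = [0, 1, 0]
r2 m[cld→φ0] = [4, 2, 2]
r2 m[cld→φ4] = [1, 0, 0]
r2 m[rain→φ0] = [0, 0, 0]
r2 m[snow→φ2] = [1, 2, 4]
r2 m[snow→φ3] = [0, 0, 2]
r2 m[wind→φ1] = [0, 2, 0]
r2 m[wind→φ2] = [0, 5, 2]
r3 m[φ0→wet] = [2, 3, 2]
r3 m[φ0→cld] = [1, 0, 2]
r3 m[φ0→rain] = [3, 4, 2]
r3 m[φ1→wet] = [2, 0, 0]
r3 m[φ1→wind] = [0, 5, 3]
r3 m[φ2→snow] = [0, 2, 3]
r3 m[φ2→wind] = [1, 6, 2]
r3 m[φ3→snow] = [1, 2, 4]
r3 m[φ4→cld] = [4, 2, 2]
r3 m[wet→φ0] = [2, 0, 0]
r3 m[wet→φ1] = [0, 1, 0]
r3 m[cld→φ0] = [4, 2, 2]
r3 m[cld→φ4] = [1, 0, 0]
r3 m[rain→φ0] = [0, 0, 0]
r3 m[snow→φ2] = [1, 2, 4]
r3 m[snow→φ3] = [0, 0, 2]
r3 m[wind→φ1] = [0, 2, 0]
r3 m[wind→φ2] = [0, 5, 2]
r4 m[φ0→wet] = [2, 3, 2]
r4 m[φ0→cld] = [1, 0, 2]
r4 m[φ0→rain] = [3, 4, 2]
r4 m[φ1→wet] = [2, 0, 0]
r4 m[φ1→wind] = [0, 5, 3]
r4 m[φ2→snow] = [0, 2, 3]
r4 m[φ2→wind] = [1, 6, 2]
r4 m[φ3→snow] = [1, 2, 4]
r4 m[φ4→cld] = [4, 2, 2]
r4 m[wet→φ0] = [2, 0, 0]
r4 m[wet→φ1] = [2, 3, 2]
r4 m[cld→φ0] = [4, 2, 2]
r4 m[cld→φ4] = [1, 0, 2]
r4 m[rain→φ0] = [0, 0, 0]
r4 m[snow→φ2] = [1, 2, 4]
r4 m[snow→φ3] = [0, 2, 3]
r4 m[wind→φ1] = [1, 6, 2]
r4 m[wind→φ2] = [0, 5, 3]
r5 m[φ0→wet] = [2, 3, 2]
r5 m[φ0→cld] = [1, 0, 2]
r5 m[φ0→rain] = [3, 4, 2]
r5 m[φ1→wet] = [3, 1, 1]
r5 m[φ1→wind] = [2, 7, 5]
r5 m[φ2→snow] = [0, 3, 3]
r5 m[φ2→wind] = [1, 6, 2]
r5 m[φ3→snow] = [1, 2, 4]
r5 m[φ4→cld] = [4, 2, 2]
r5 m[wet→φ0] = [2, 0, 0]
r5 m[wet→φ1] = [2, 3, 2]
r5 m[cld→φ0] = [4, 2, 2]
r5 m[cld→φ4] = [1, 0, 2]
r5 m[rain→φ0] = [0, 0, 0]
r5 m[snow→φ2] = [1, 2, 4]
r5 m[snow→φ3] = [0, 2, 3]
r5 m[wind→φ1] = [1, 6, 2]
r5 m[wind→φ2] = [0, 5, 3]
r6 m[φ0→wet] = [2, 3, 2]
r6 m[φ0→cld] = [1, 0, 2]
r6 m[φ0→rain] = [3, 4, 2]
r6 m[φ1→wet] = [3, 1, 1]
r6 m[φ1→wind] = [2, 7, 5]
r6 m[φ2→snow] = [0, 3, 3]
r6 m[φ2→wind] = [1, 6, 2]
r6 m[φ3→snow] = [1, 2, 4]
r6 m[φ4→cld] = [4, 2, 2]
r6 m[wet→φ0] = [3, 1, 1]
r6 m[wet→φ1] = [2, 3, 2]
r6 m[cld→φ0] = [4, 2, 2]
r6 m[cld→φ4] = [1, 0, 2]
r6 m[rain→φ0] = [0, 0, 0]
r6 m[snow→φ2] = [1, 2, 4]
r6 m[snow→φ3] = [0, 3, 3]
r6 m[wind→φ1] = [1, 6, 2]
r6 m[wind→φ2] = [2, 7, 5]
r7 m[φ0→wet] = [2, 3, 2]
r7 m[φ0→cld] = [2, 1, 3]
r7 m[φ0→rain] = [4, 5, 3]
r7 m[φ1→wet] = [3, 1, 1]
r7 m[φ1→wind] = [2, 7, 5]
r7 m[φ2→snow] = [2, 5, 5]
r7 m[φ2→wind] = [1, 6, 2]
r7 m[φ3→snow] = [1, 2, 4]
r7 m[φ4→cld] = [4, 2, 2]
r7 m[wet→φ0] = [3, 1, 1]
r7 m[wet→φ1] = [2, 3, 2]
r7 m[cld→φ0] = [4, 2, 2]
r7 m[cld→φ4] = [1, 0, 2]
r7 m[rain→φ0] = [0, 0, 0]
r7 m[snow→φ2] = [1, 2, 4]
r7 m[snow→φ3] = [0, 3, 3]
r7 m[wind→φ1] = [1, 6, 2]
r7 m[wind→φ2] = [2, 7, 5]
r8 m[φ0→wet] = [2, 3, 2]
r8 m[φ0→cld] = [2, 1, 3]
r8 m[φ0→rain] = [4, 5, 3]
r8 m[φ1→wet] = [3, 1, 1]
r8 m[φ1→wind] = [2, 7, 5]
r8 m[φ2→snow] = [2, 5, 5]
r8 m[φ2→wind] = [1, 6, 2]
r8 m[φ3→snow] = [1, 2, 4]
r8 m[φ4→cld] = [4, 2, 2]
r8 m[wet→φ0] = [3, 1, 1]
r8 m[wet→φ1] = [2, 3, 2]
r8 m[cld→φ0] = [4, 2, 2]
r8 m[cld→φ4] = [2, 1, 3]
r8 m[rain→φ0] = [0, 0, 0]
r8 m[snow→φ2] = [1, 2, 4]
r8 m[snow→φ3] = [2, 5, 5]
r8 m[wind→φ1] = [1, 6, 2]
r8 m[wind→φ2] = [2, 7, 5]
r9 m[φ0→wet] = [2, 3, 2]
r9 m[φ0→cld] = [2, 1, 3]
r9 m[φ0→rain] = [4, 5, 3]
r9 m[φ1→wet] = [3, 1, 1]
r9 m[φ1→wind] = [2, 7, 5]
r9 m[φ2→snow] = [2, 5, 5]
r9 m[φ2→wind] = [1, 6, 2]
r9 m[φ3→snow] = [1, 2, 4]
r9 m[φ4→cld] = [4, 2, 2]
r9 m[wet→φ0] = [3, 1, 1]
r9 m[wet→φ1] = [2, 3, 2]
r9 m[cld→φ0] = [4, 2, 2]
r9 m[cld→φ4] = [2, 1, 3]
r9 m[rain→φ0] = [0, 0, 0]
r9 m[snow→φ2] = [1, 2, 4]
r9 m[snow→φ3] = [2, 5, 5]
r9 m[wind→φ1] = [1, 6, 2]
r9 m[wind→φ2] = [2, 7, 5]
fixed point reached at round 9
traceback from wet: (wet=2, cld=1, rain=2, snow=0, wind=0), score=3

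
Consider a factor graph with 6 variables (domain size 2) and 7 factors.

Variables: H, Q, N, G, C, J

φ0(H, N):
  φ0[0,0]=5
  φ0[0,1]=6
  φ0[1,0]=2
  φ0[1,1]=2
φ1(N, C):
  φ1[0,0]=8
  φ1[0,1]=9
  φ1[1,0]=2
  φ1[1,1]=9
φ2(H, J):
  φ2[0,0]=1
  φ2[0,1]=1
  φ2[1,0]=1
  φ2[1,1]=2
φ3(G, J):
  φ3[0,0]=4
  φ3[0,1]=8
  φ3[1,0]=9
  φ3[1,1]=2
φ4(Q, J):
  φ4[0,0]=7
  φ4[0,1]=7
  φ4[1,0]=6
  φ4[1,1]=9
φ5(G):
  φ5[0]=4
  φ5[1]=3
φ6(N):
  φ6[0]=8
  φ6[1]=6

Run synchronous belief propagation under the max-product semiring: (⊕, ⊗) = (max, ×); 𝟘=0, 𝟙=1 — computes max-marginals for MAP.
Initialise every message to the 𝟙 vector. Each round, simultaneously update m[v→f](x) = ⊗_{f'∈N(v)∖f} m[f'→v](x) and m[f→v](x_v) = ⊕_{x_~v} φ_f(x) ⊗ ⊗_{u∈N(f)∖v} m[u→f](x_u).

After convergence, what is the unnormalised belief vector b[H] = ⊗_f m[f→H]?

b[H] = [103680, 82944]

init: all messages = 𝟙 over 2 values
r1 m[φ0→H] = [6, 2]
r1 m[φ0→N] = [5, 6]
r1 m[φ1→N] = [9, 9]
r1 m[φ1→C] = [8, 9]
r1 m[φ2→H] = [1, 2]
r1 m[φ2→J] = [1, 2]
r1 m[φ3→G] = [8, 9]
r1 m[φ3→J] = [9, 8]
r1 m[φ4→Q] = [7, 9]
r1 m[φ4→J] = [7, 9]
r1 m[φ5→G] = [4, 3]
r1 m[φ6→N] = [8, 6]
r1 m[H→φ0] = [1, 1]
r1 m[H→φ2] = [1, 1]
r1 m[Q→φ4] = [1, 1]
r1 m[N→φ0] = [1, 1]
r1 m[N→φ1] = [1, 1]
r1 m[N→φ6] = [1, 1]
r1 m[G→φ3] = [1, 1]
r1 m[G→φ5] = [1, 1]
r1 m[C→φ1] = [1, 1]
r1 m[J→φ2] = [1, 1]
r1 m[J→φ3] = [1, 1]
r1 m[J→φ4] = [1, 1]
r2 m[φ0→H] = [6, 2]
r2 m[φ0→N] = [5, 6]
r2 m[φ1→N] = [9, 9]
r2 m[φ1→C] = [8, 9]
r2 m[φ2→H] = [1, 2]
r2 m[φ2→J] = [1, 2]
r2 m[φ3→G] = [8, 9]
r2 m[φ3→J] = [9, 8]
r2 m[φ4→Q] = [7, 9]
r2 m[φ4→J] = [7, 9]
r2 m[φ5→G] = [4, 3]
r2 m[φ6→N] = [8, 6]
r2 m[H→φ0] = [1, 2]
r2 m[H→φ2] = [6, 2]
r2 m[Q→φ4] = [1, 1]
r2 m[N→φ0] = [72, 54]
r2 m[N→φ1] = [40, 36]
r2 m[N→φ6] = [45, 54]
r2 m[G→φ3] = [4, 3]
r2 m[G→φ5] = [8, 9]
r2 m[C→φ1] = [1, 1]
r2 m[J→φ2] = [63, 72]
r2 m[J→φ3] = [7, 18]
r2 m[J→φ4] = [9, 16]
r3 m[φ0→H] = [360, 144]
r3 m[φ0→N] = [5, 6]
r3 m[φ1→N] = [9, 9]
r3 m[φ1→C] = [320, 360]
r3 m[φ2→H] = [72, 144]
r3 m[φ2→J] = [6, 6]
r3 m[φ3→G] = [144, 63]
r3 m[φ3→J] = [27, 32]
r3 m[φ4→Q] = [112, 144]
r3 m[φ4→J] = [7, 9]
r3 m[φ5→G] = [4, 3]
r3 m[φ6→N] = [8, 6]
r3 m[H→φ0] = [1, 2]
r3 m[H→φ2] = [6, 2]
r3 m[Q→φ4] = [1, 1]
r3 m[N→φ0] = [72, 54]
r3 m[N→φ1] = [40, 36]
r3 m[N→φ6] = [45, 54]
r3 m[G→φ3] = [4, 3]
r3 m[G→φ5] = [8, 9]
r3 m[C→φ1] = [1, 1]
r3 m[J→φ2] = [63, 72]
r3 m[J→φ3] = [7, 18]
r3 m[J→φ4] = [9, 16]
r4 m[φ0→H] = [360, 144]
r4 m[φ0→N] = [5, 6]
r4 m[φ1→N] = [9, 9]
r4 m[φ1→C] = [320, 360]
r4 m[φ2→H] = [72, 144]
r4 m[φ2→J] = [6, 6]
r4 m[φ3→G] = [144, 63]
r4 m[φ3→J] = [27, 32]
r4 m[φ4→Q] = [112, 144]
r4 m[φ4→J] = [7, 9]
r4 m[φ5→G] = [4, 3]
r4 m[φ6→N] = [8, 6]
r4 m[H→φ0] = [72, 144]
r4 m[H→φ2] = [360, 144]
r4 m[Q→φ4] = [1, 1]
r4 m[N→φ0] = [72, 54]
r4 m[N→φ1] = [40, 36]
r4 m[N→φ6] = [45, 54]
r4 m[G→φ3] = [4, 3]
r4 m[G→φ5] = [144, 63]
r4 m[C→φ1] = [1, 1]
r4 m[J→φ2] = [189, 288]
r4 m[J→φ3] = [42, 54]
r4 m[J→φ4] = [162, 192]
r5 m[φ0→H] = [360, 144]
r5 m[φ0→N] = [360, 432]
r5 m[φ1→N] = [9, 9]
r5 m[φ1→C] = [320, 360]
r5 m[φ2→H] = [288, 576]
r5 m[φ2→J] = [360, 360]
r5 m[φ3→G] = [432, 378]
r5 m[φ3→J] = [27, 32]
r5 m[φ4→Q] = [1344, 1728]
r5 m[φ4→J] = [7, 9]
r5 m[φ5→G] = [4, 3]
r5 m[φ6→N] = [8, 6]
r5 m[H→φ0] = [72, 144]
r5 m[H→φ2] = [360, 144]
r5 m[Q→φ4] = [1, 1]
r5 m[N→φ0] = [72, 54]
r5 m[N→φ1] = [40, 36]
r5 m[N→φ6] = [45, 54]
r5 m[G→φ3] = [4, 3]
r5 m[G→φ5] = [144, 63]
r5 m[C→φ1] = [1, 1]
r5 m[J→φ2] = [189, 288]
r5 m[J→φ3] = [42, 54]
r5 m[J→φ4] = [162, 192]
r6 m[φ0→H] = [360, 144]
r6 m[φ0→N] = [360, 432]
r6 m[φ1→N] = [9, 9]
r6 m[φ1→C] = [320, 360]
r6 m[φ2→H] = [288, 576]
r6 m[φ2→J] = [360, 360]
r6 m[φ3→G] = [432, 378]
r6 m[φ3→J] = [27, 32]
r6 m[φ4→Q] = [1344, 1728]
r6 m[φ4→J] = [7, 9]
r6 m[φ5→G] = [4, 3]
r6 m[φ6→N] = [8, 6]
r6 m[H→φ0] = [288, 576]
r6 m[H→φ2] = [360, 144]
r6 m[Q→φ4] = [1, 1]
r6 m[N→φ0] = [72, 54]
r6 m[N→φ1] = [2880, 2592]
r6 m[N→φ6] = [3240, 3888]
r6 m[G→φ3] = [4, 3]
r6 m[G→φ5] = [432, 378]
r6 m[C→φ1] = [1, 1]
r6 m[J→φ2] = [189, 288]
r6 m[J→φ3] = [2520, 3240]
r6 m[J→φ4] = [9720, 11520]
r7 m[φ0→H] = [360, 144]
r7 m[φ0→N] = [1440, 1728]
r7 m[φ1→N] = [9, 9]
r7 m[φ1→C] = [23040, 25920]
r7 m[φ2→H] = [288, 576]
r7 m[φ2→J] = [360, 360]
r7 m[φ3→G] = [25920, 22680]
r7 m[φ3→J] = [27, 32]
r7 m[φ4→Q] = [80640, 103680]
r7 m[φ4→J] = [7, 9]
r7 m[φ5→G] = [4, 3]
r7 m[φ6→N] = [8, 6]
r7 m[H→φ0] = [288, 576]
r7 m[H→φ2] = [360, 144]
r7 m[Q→φ4] = [1, 1]
r7 m[N→φ0] = [72, 54]
r7 m[N→φ1] = [2880, 2592]
r7 m[N→φ6] = [3240, 3888]
r7 m[G→φ3] = [4, 3]
r7 m[G→φ5] = [432, 378]
r7 m[C→φ1] = [1, 1]
r7 m[J→φ2] = [189, 288]
r7 m[J→φ3] = [2520, 3240]
r7 m[J→φ4] = [9720, 11520]
r8 m[φ0→H] = [360, 144]
r8 m[φ0→N] = [1440, 1728]
r8 m[φ1→N] = [9, 9]
r8 m[φ1→C] = [23040, 25920]
r8 m[φ2→H] = [288, 576]
r8 m[φ2→J] = [360, 360]
r8 m[φ3→G] = [25920, 22680]
r8 m[φ3→J] = [27, 32]
r8 m[φ4→Q] = [80640, 103680]
r8 m[φ4→J] = [7, 9]
r8 m[φ5→G] = [4, 3]
r8 m[φ6→N] = [8, 6]
r8 m[H→φ0] = [288, 576]
r8 m[H→φ2] = [360, 144]
r8 m[Q→φ4] = [1, 1]
r8 m[N→φ0] = [72, 54]
r8 m[N→φ1] = [11520, 10368]
r8 m[N→φ6] = [12960, 15552]
r8 m[G→φ3] = [4, 3]
r8 m[G→φ5] = [25920, 22680]
r8 m[C→φ1] = [1, 1]
r8 m[J→φ2] = [189, 288]
r8 m[J→φ3] = [2520, 3240]
r8 m[J→φ4] = [9720, 11520]
r9 m[φ0→H] = [360, 144]
r9 m[φ0→N] = [1440, 1728]
r9 m[φ1→N] = [9, 9]
r9 m[φ1→C] = [92160, 103680]
r9 m[φ2→H] = [288, 576]
r9 m[φ2→J] = [360, 360]
r9 m[φ3→G] = [25920, 22680]
r9 m[φ3→J] = [27, 32]
r9 m[φ4→Q] = [80640, 103680]
r9 m[φ4→J] = [7, 9]
r9 m[φ5→G] = [4, 3]
r9 m[φ6→N] = [8, 6]
r9 m[H→φ0] = [288, 576]
r9 m[H→φ2] = [360, 144]
r9 m[Q→φ4] = [1, 1]
r9 m[N→φ0] = [72, 54]
r9 m[N→φ1] = [11520, 10368]
r9 m[N→φ6] = [12960, 15552]
r9 m[G→φ3] = [4, 3]
r9 m[G→φ5] = [25920, 22680]
r9 m[C→φ1] = [1, 1]
r9 m[J→φ2] = [189, 288]
r9 m[J→φ3] = [2520, 3240]
r9 m[J→φ4] = [9720, 11520]
r10 m[φ0→H] = [360, 144]
r10 m[φ0→N] = [1440, 1728]
r10 m[φ1→N] = [9, 9]
r10 m[φ1→C] = [92160, 103680]
r10 m[φ2→H] = [288, 576]
r10 m[φ2→J] = [360, 360]
r10 m[φ3→G] = [25920, 22680]
r10 m[φ3→J] = [27, 32]
r10 m[φ4→Q] = [80640, 103680]
r10 m[φ4→J] = [7, 9]
r10 m[φ5→G] = [4, 3]
r10 m[φ6→N] = [8, 6]
r10 m[H→φ0] = [288, 576]
r10 m[H→φ2] = [360, 144]
r10 m[Q→φ4] = [1, 1]
r10 m[N→φ0] = [72, 54]
r10 m[N→φ1] = [11520, 10368]
r10 m[N→φ6] = [12960, 15552]
r10 m[G→φ3] = [4, 3]
r10 m[G→φ5] = [25920, 22680]
r10 m[C→φ1] = [1, 1]
r10 m[J→φ2] = [189, 288]
r10 m[J→φ3] = [2520, 3240]
r10 m[J→φ4] = [9720, 11520]
fixed point reached at round 10
b[H] = ⊗ incoming = [103680, 82944]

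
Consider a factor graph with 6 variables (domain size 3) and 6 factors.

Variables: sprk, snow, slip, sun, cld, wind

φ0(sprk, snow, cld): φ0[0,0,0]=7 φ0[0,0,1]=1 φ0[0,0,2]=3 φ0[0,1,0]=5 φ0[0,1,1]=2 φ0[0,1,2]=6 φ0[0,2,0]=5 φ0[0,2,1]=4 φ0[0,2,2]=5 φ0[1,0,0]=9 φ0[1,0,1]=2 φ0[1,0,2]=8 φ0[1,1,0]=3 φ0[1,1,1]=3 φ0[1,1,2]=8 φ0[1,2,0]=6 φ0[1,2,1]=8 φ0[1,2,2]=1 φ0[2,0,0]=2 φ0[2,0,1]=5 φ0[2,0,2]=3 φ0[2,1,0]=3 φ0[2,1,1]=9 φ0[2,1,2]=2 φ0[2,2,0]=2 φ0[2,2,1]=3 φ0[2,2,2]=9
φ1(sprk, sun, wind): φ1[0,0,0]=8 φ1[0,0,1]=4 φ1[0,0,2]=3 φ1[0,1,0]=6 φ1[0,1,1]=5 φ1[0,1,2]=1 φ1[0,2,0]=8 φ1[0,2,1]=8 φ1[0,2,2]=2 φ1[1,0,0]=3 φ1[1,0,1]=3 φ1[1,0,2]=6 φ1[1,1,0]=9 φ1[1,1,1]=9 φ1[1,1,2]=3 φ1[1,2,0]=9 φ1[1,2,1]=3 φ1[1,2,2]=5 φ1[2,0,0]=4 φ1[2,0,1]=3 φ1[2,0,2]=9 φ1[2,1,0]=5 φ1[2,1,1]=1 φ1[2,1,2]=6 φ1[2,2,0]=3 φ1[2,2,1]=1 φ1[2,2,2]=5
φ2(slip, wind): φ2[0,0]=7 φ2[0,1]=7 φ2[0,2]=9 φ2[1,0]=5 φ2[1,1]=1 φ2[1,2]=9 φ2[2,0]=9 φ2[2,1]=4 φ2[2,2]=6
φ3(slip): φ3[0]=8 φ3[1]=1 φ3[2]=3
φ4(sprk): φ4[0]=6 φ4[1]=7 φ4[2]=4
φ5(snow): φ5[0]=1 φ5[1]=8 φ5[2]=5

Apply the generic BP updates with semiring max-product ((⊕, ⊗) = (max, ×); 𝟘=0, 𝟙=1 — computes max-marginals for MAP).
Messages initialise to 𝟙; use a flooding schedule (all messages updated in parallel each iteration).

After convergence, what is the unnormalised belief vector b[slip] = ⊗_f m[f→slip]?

b[slip] = [225792, 24192, 108864]

init: all messages = 𝟙 over 3 values
r1 m[φ0→sprk] = [7, 9, 9]
r1 m[φ0→snow] = [9, 9, 9]
r1 m[φ0→cld] = [9, 9, 9]
r1 m[φ1→sprk] = [8, 9, 9]
r1 m[φ1→sun] = [9, 9, 9]
r1 m[φ1→wind] = [9, 9, 9]
r1 m[φ2→slip] = [9, 9, 9]
r1 m[φ2→wind] = [9, 7, 9]
r1 m[φ3→slip] = [8, 1, 3]
r1 m[φ4→sprk] = [6, 7, 4]
r1 m[φ5→snow] = [1, 8, 5]
r1 m[sprk→φ0] = [1, 1, 1]
r1 m[sprk→φ1] = [1, 1, 1]
r1 m[sprk→φ4] = [1, 1, 1]
r1 m[snow→φ0] = [1, 1, 1]
r1 m[snow→φ5] = [1, 1, 1]
r1 m[slip→φ2] = [1, 1, 1]
r1 m[slip→φ3] = [1, 1, 1]
r1 m[sun→φ1] = [1, 1, 1]
r1 m[cld→φ0] = [1, 1, 1]
r1 m[wind→φ1] = [1, 1, 1]
r1 m[wind→φ2] = [1, 1, 1]
r2 m[φ0→sprk] = [7, 9, 9]
r2 m[φ0→snow] = [9, 9, 9]
r2 m[φ0→cld] = [9, 9, 9]
r2 m[φ1→sprk] = [8, 9, 9]
r2 m[φ1→sun] = [9, 9, 9]
r2 m[φ1→wind] = [9, 9, 9]
r2 m[φ2→slip] = [9, 9, 9]
r2 m[φ2→wind] = [9, 7, 9]
r2 m[φ3→slip] = [8, 1, 3]
r2 m[φ4→sprk] = [6, 7, 4]
r2 m[φ5→snow] = [1, 8, 5]
r2 m[sprk→φ0] = [48, 63, 36]
r2 m[sprk→φ1] = [42, 63, 36]
r2 m[sprk→φ4] = [56, 81, 81]
r2 m[snow→φ0] = [1, 8, 5]
r2 m[snow→φ5] = [9, 9, 9]
r2 m[slip→φ2] = [8, 1, 3]
r2 m[slip→φ3] = [9, 9, 9]
r2 m[sun→φ1] = [1, 1, 1]
r2 m[cld→φ0] = [1, 1, 1]
r2 m[wind→φ1] = [9, 7, 9]
r2 m[wind→φ2] = [9, 9, 9]
r3 m[φ0→sprk] = [48, 64, 72]
r3 m[φ0→snow] = [567, 504, 504]
r3 m[φ0→cld] = [1920, 2592, 4032]
r3 m[φ1→sprk] = [72, 81, 81]
r3 m[φ1→sun] = [3402, 5103, 5103]
r3 m[φ1→wind] = [567, 567, 378]
r3 m[φ2→slip] = [81, 81, 81]
r3 m[φ2→wind] = [56, 56, 72]
r3 m[φ3→slip] = [8, 1, 3]
r3 m[φ4→sprk] = [6, 7, 4]
r3 m[φ5→snow] = [1, 8, 5]
r3 m[sprk→φ0] = [48, 63, 36]
r3 m[sprk→φ1] = [42, 63, 36]
r3 m[sprk→φ4] = [56, 81, 81]
r3 m[snow→φ0] = [1, 8, 5]
r3 m[snow→φ5] = [9, 9, 9]
r3 m[slip→φ2] = [8, 1, 3]
r3 m[slip→φ3] = [9, 9, 9]
r3 m[sun→φ1] = [1, 1, 1]
r3 m[cld→φ0] = [1, 1, 1]
r3 m[wind→φ1] = [9, 7, 9]
r3 m[wind→φ2] = [9, 9, 9]
r4 m[φ0→sprk] = [48, 64, 72]
r4 m[φ0→snow] = [567, 504, 504]
r4 m[φ0→cld] = [1920, 2592, 4032]
r4 m[φ1→sprk] = [72, 81, 81]
r4 m[φ1→sun] = [3402, 5103, 5103]
r4 m[φ1→wind] = [567, 567, 378]
r4 m[φ2→slip] = [81, 81, 81]
r4 m[φ2→wind] = [56, 56, 72]
r4 m[φ3→slip] = [8, 1, 3]
r4 m[φ4→sprk] = [6, 7, 4]
r4 m[φ5→snow] = [1, 8, 5]
r4 m[sprk→φ0] = [432, 567, 324]
r4 m[sprk→φ1] = [288, 448, 288]
r4 m[sprk→φ4] = [3456, 5184, 5832]
r4 m[snow→φ0] = [1, 8, 5]
r4 m[snow→φ5] = [567, 504, 504]
r4 m[slip→φ2] = [8, 1, 3]
r4 m[slip→φ3] = [81, 81, 81]
r4 m[sun→φ1] = [1, 1, 1]
r4 m[cld→φ0] = [1, 1, 1]
r4 m[wind→φ1] = [56, 56, 72]
r4 m[wind→φ2] = [567, 567, 378]
r5 m[φ0→sprk] = [48, 64, 72]
r5 m[φ0→snow] = [5103, 4536, 4536]
r5 m[φ0→cld] = [17280, 23328, 36288]
r5 m[φ1→sprk] = [448, 504, 648]
r5 m[φ1→sun] = [193536, 225792, 225792]
r5 m[φ1→wind] = [4032, 4032, 2688]
r5 m[φ2→slip] = [3969, 3402, 5103]
r5 m[φ2→wind] = [56, 56, 72]
r5 m[φ3→slip] = [8, 1, 3]
r5 m[φ4→sprk] = [6, 7, 4]
r5 m[φ5→snow] = [1, 8, 5]
r5 m[sprk→φ0] = [432, 567, 324]
r5 m[sprk→φ1] = [288, 448, 288]
r5 m[sprk→φ4] = [3456, 5184, 5832]
r5 m[snow→φ0] = [1, 8, 5]
r5 m[snow→φ5] = [567, 504, 504]
r5 m[slip→φ2] = [8, 1, 3]
r5 m[slip→φ3] = [81, 81, 81]
r5 m[sun→φ1] = [1, 1, 1]
r5 m[cld→φ0] = [1, 1, 1]
r5 m[wind→φ1] = [56, 56, 72]
r5 m[wind→φ2] = [567, 567, 378]
r6 m[φ0→sprk] = [48, 64, 72]
r6 m[φ0→snow] = [5103, 4536, 4536]
r6 m[φ0→cld] = [17280, 23328, 36288]
r6 m[φ1→sprk] = [448, 504, 648]
r6 m[φ1→sun] = [193536, 225792, 225792]
r6 m[φ1→wind] = [4032, 4032, 2688]
r6 m[φ2→slip] = [3969, 3402, 5103]
r6 m[φ2→wind] = [56, 56, 72]
r6 m[φ3→slip] = [8, 1, 3]
r6 m[φ4→sprk] = [6, 7, 4]
r6 m[φ5→snow] = [1, 8, 5]
r6 m[sprk→φ0] = [2688, 3528, 2592]
r6 m[sprk→φ1] = [288, 448, 288]
r6 m[sprk→φ4] = [21504, 32256, 46656]
r6 m[snow→φ0] = [1, 8, 5]
r6 m[snow→φ5] = [5103, 4536, 4536]
r6 m[slip→φ2] = [8, 1, 3]
r6 m[slip→φ3] = [3969, 3402, 5103]
r6 m[sun→φ1] = [1, 1, 1]
r6 m[cld→φ0] = [1, 1, 1]
r6 m[wind→φ1] = [56, 56, 72]
r6 m[wind→φ2] = [4032, 4032, 2688]
r7 m[φ0→sprk] = [48, 64, 72]
r7 m[φ0→snow] = [31752, 28224, 28224]
r7 m[φ0→cld] = [107520, 186624, 225792]
r7 m[φ1→sprk] = [448, 504, 648]
r7 m[φ1→sun] = [193536, 225792, 225792]
r7 m[φ1→wind] = [4032, 4032, 2688]
r7 m[φ2→slip] = [28224, 24192, 36288]
r7 m[φ2→wind] = [56, 56, 72]
r7 m[φ3→slip] = [8, 1, 3]
r7 m[φ4→sprk] = [6, 7, 4]
r7 m[φ5→snow] = [1, 8, 5]
r7 m[sprk→φ0] = [2688, 3528, 2592]
r7 m[sprk→φ1] = [288, 448, 288]
r7 m[sprk→φ4] = [21504, 32256, 46656]
r7 m[snow→φ0] = [1, 8, 5]
r7 m[snow→φ5] = [5103, 4536, 4536]
r7 m[slip→φ2] = [8, 1, 3]
r7 m[slip→φ3] = [3969, 3402, 5103]
r7 m[sun→φ1] = [1, 1, 1]
r7 m[cld→φ0] = [1, 1, 1]
r7 m[wind→φ1] = [56, 56, 72]
r7 m[wind→φ2] = [4032, 4032, 2688]
r8 m[φ0→sprk] = [48, 64, 72]
r8 m[φ0→snow] = [31752, 28224, 28224]
r8 m[φ0→cld] = [107520, 186624, 225792]
r8 m[φ1→sprk] = [448, 504, 648]
r8 m[φ1→sun] = [193536, 225792, 225792]
r8 m[φ1→wind] = [4032, 4032, 2688]
r8 m[φ2→slip] = [28224, 24192, 36288]
r8 m[φ2→wind] = [56, 56, 72]
r8 m[φ3→slip] = [8, 1, 3]
r8 m[φ4→sprk] = [6, 7, 4]
r8 m[φ5→snow] = [1, 8, 5]
r8 m[sprk→φ0] = [2688, 3528, 2592]
r8 m[sprk→φ1] = [288, 448, 288]
r8 m[sprk→φ4] = [21504, 32256, 46656]
r8 m[snow→φ0] = [1, 8, 5]
r8 m[snow→φ5] = [31752, 28224, 28224]
r8 m[slip→φ2] = [8, 1, 3]
r8 m[slip→φ3] = [28224, 24192, 36288]
r8 m[sun→φ1] = [1, 1, 1]
r8 m[cld→φ0] = [1, 1, 1]
r8 m[wind→φ1] = [56, 56, 72]
r8 m[wind→φ2] = [4032, 4032, 2688]
r9 m[φ0→sprk] = [48, 64, 72]
r9 m[φ0→snow] = [31752, 28224, 28224]
r9 m[φ0→cld] = [107520, 186624, 225792]
r9 m[φ1→sprk] = [448, 504, 648]
r9 m[φ1→sun] = [193536, 225792, 225792]
r9 m[φ1→wind] = [4032, 4032, 2688]
r9 m[φ2→slip] = [28224, 24192, 36288]
r9 m[φ2→wind] = [56, 56, 72]
r9 m[φ3→slip] = [8, 1, 3]
r9 m[φ4→sprk] = [6, 7, 4]
r9 m[φ5→snow] = [1, 8, 5]
r9 m[sprk→φ0] = [2688, 3528, 2592]
r9 m[sprk→φ1] = [288, 448, 288]
r9 m[sprk→φ4] = [21504, 32256, 46656]
r9 m[snow→φ0] = [1, 8, 5]
r9 m[snow→φ5] = [31752, 28224, 28224]
r9 m[slip→φ2] = [8, 1, 3]
r9 m[slip→φ3] = [28224, 24192, 36288]
r9 m[sun→φ1] = [1, 1, 1]
r9 m[cld→φ0] = [1, 1, 1]
r9 m[wind→φ1] = [56, 56, 72]
r9 m[wind→φ2] = [4032, 4032, 2688]
fixed point reached at round 9
b[slip] = ⊗ incoming = [225792, 24192, 108864]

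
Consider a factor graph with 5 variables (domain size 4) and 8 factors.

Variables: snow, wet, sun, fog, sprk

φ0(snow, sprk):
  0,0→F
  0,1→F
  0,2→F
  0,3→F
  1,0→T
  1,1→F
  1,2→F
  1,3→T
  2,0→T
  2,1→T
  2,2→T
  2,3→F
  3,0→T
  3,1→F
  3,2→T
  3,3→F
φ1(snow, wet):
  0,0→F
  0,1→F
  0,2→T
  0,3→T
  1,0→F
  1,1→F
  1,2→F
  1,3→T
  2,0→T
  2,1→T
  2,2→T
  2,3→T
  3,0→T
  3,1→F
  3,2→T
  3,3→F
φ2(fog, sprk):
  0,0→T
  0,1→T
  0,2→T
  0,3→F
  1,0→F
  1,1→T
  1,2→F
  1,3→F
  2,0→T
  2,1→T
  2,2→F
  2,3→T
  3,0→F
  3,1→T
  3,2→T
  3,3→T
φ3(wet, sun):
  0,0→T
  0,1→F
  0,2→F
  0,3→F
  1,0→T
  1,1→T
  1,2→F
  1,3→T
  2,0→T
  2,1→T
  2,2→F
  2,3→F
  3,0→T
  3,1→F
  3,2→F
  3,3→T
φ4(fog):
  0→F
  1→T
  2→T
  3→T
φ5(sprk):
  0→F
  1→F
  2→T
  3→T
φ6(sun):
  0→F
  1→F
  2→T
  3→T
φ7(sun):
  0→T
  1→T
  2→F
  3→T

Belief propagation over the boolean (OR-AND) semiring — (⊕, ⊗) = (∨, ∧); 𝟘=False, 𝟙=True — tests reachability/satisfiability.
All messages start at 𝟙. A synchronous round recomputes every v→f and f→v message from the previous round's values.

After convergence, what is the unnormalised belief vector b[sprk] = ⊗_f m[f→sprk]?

b[sprk] = [F, F, T, T]

init: all messages = 𝟙 over 4 values
r1 m[φ0→snow] = [F, T, T, T]
r1 m[φ0→sprk] = [T, T, T, T]
r1 m[φ1→snow] = [T, T, T, T]
r1 m[φ1→wet] = [T, T, T, T]
r1 m[φ2→fog] = [T, T, T, T]
r1 m[φ2→sprk] = [T, T, T, T]
r1 m[φ3→wet] = [T, T, T, T]
r1 m[φ3→sun] = [T, T, F, T]
r1 m[φ4→fog] = [F, T, T, T]
r1 m[φ5→sprk] = [F, F, T, T]
r1 m[φ6→sun] = [F, F, T, T]
r1 m[φ7→sun] = [T, T, F, T]
r1 m[snow→φ0] = [T, T, T, T]
r1 m[snow→φ1] = [T, T, T, T]
r1 m[wet→φ1] = [T, T, T, T]
r1 m[wet→φ3] = [T, T, T, T]
r1 m[sun→φ3] = [T, T, T, T]
r1 m[sun→φ6] = [T, T, T, T]
r1 m[sun→φ7] = [T, T, T, T]
r1 m[fog→φ2] = [T, T, T, T]
r1 m[fog→φ4] = [T, T, T, T]
r1 m[sprk→φ0] = [T, T, T, T]
r1 m[sprk→φ2] = [T, T, T, T]
r1 m[sprk→φ5] = [T, T, T, T]
r2 m[φ0→snow] = [F, T, T, T]
r2 m[φ0→sprk] = [T, T, T, T]
r2 m[φ1→snow] = [T, T, T, T]
r2 m[φ1→wet] = [T, T, T, T]
r2 m[φ2→fog] = [T, T, T, T]
r2 m[φ2→sprk] = [T, T, T, T]
r2 m[φ3→wet] = [T, T, T, T]
r2 m[φ3→sun] = [T, T, F, T]
r2 m[φ4→fog] = [F, T, T, T]
r2 m[φ5→sprk] = [F, F, T, T]
r2 m[φ6→sun] = [F, F, T, T]
r2 m[φ7→sun] = [T, T, F, T]
r2 m[snow→φ0] = [T, T, T, T]
r2 m[snow→φ1] = [F, T, T, T]
r2 m[wet→φ1] = [T, T, T, T]
r2 m[wet→φ3] = [T, T, T, T]
r2 m[sun→φ3] = [F, F, F, T]
r2 m[sun→φ6] = [T, T, F, T]
r2 m[sun→φ7] = [F, F, F, T]
r2 m[fog→φ2] = [F, T, T, T]
r2 m[fog→φ4] = [T, T, T, T]
r2 m[sprk→φ0] = [F, F, T, T]
r2 m[sprk→φ2] = [F, F, T, T]
r2 m[sprk→φ5] = [T, T, T, T]
r3 m[φ0→snow] = [F, T, T, T]
r3 m[φ0→sprk] = [T, T, T, T]
r3 m[φ1→snow] = [T, T, T, T]
r3 m[φ1→wet] = [T, T, T, T]
r3 m[φ2→fog] = [T, F, T, T]
r3 m[φ2→sprk] = [T, T, T, T]
r3 m[φ3→wet] = [F, T, F, T]
r3 m[φ3→sun] = [T, T, F, T]
r3 m[φ4→fog] = [F, T, T, T]
r3 m[φ5→sprk] = [F, F, T, T]
r3 m[φ6→sun] = [F, F, T, T]
r3 m[φ7→sun] = [T, T, F, T]
r3 m[snow→φ0] = [T, T, T, T]
r3 m[snow→φ1] = [F, T, T, T]
r3 m[wet→φ1] = [T, T, T, T]
r3 m[wet→φ3] = [T, T, T, T]
r3 m[sun→φ3] = [F, F, F, T]
r3 m[sun→φ6] = [T, T, F, T]
r3 m[sun→φ7] = [F, F, F, T]
r3 m[fog→φ2] = [F, T, T, T]
r3 m[fog→φ4] = [T, T, T, T]
r3 m[sprk→φ0] = [F, F, T, T]
r3 m[sprk→φ2] = [F, F, T, T]
r3 m[sprk→φ5] = [T, T, T, T]
r4 m[φ0→snow] = [F, T, T, T]
r4 m[φ0→sprk] = [T, T, T, T]
r4 m[φ1→snow] = [T, T, T, T]
r4 m[φ1→wet] = [T, T, T, T]
r4 m[φ2→fog] = [T, F, T, T]
r4 m[φ2→sprk] = [T, T, T, T]
r4 m[φ3→wet] = [F, T, F, T]
r4 m[φ3→sun] = [T, T, F, T]
r4 m[φ4→fog] = [F, T, T, T]
r4 m[φ5→sprk] = [F, F, T, T]
r4 m[φ6→sun] = [F, F, T, T]
r4 m[φ7→sun] = [T, T, F, T]
r4 m[snow→φ0] = [T, T, T, T]
r4 m[snow→φ1] = [F, T, T, T]
r4 m[wet→φ1] = [F, T, F, T]
r4 m[wet→φ3] = [T, T, T, T]
r4 m[sun→φ3] = [F, F, F, T]
r4 m[sun→φ6] = [T, T, F, T]
r4 m[sun→φ7] = [F, F, F, T]
r4 m[fog→φ2] = [F, T, T, T]
r4 m[fog→φ4] = [T, F, T, T]
r4 m[sprk→φ0] = [F, F, T, T]
r4 m[sprk→φ2] = [F, F, T, T]
r4 m[sprk→φ5] = [T, T, T, T]
r5 m[φ0→snow] = [F, T, T, T]
r5 m[φ0→sprk] = [T, T, T, T]
r5 m[φ1→snow] = [T, T, T, F]
r5 m[φ1→wet] = [T, T, T, T]
r5 m[φ2→fog] = [T, F, T, T]
r5 m[φ2→sprk] = [T, T, T, T]
r5 m[φ3→wet] = [F, T, F, T]
r5 m[φ3→sun] = [T, T, F, T]
r5 m[φ4→fog] = [F, T, T, T]
r5 m[φ5→sprk] = [F, F, T, T]
r5 m[φ6→sun] = [F, F, T, T]
r5 m[φ7→sun] = [T, T, F, T]
r5 m[snow→φ0] = [T, T, T, T]
r5 m[snow→φ1] = [F, T, T, T]
r5 m[wet→φ1] = [F, T, F, T]
r5 m[wet→φ3] = [T, T, T, T]
r5 m[sun→φ3] = [F, F, F, T]
r5 m[sun→φ6] = [T, T, F, T]
r5 m[sun→φ7] = [F, F, F, T]
r5 m[fog→φ2] = [F, T, T, T]
r5 m[fog→φ4] = [T, F, T, T]
r5 m[sprk→φ0] = [F, F, T, T]
r5 m[sprk→φ2] = [F, F, T, T]
r5 m[sprk→φ5] = [T, T, T, T]
r6 m[φ0→snow] = [F, T, T, T]
r6 m[φ0→sprk] = [T, T, T, T]
r6 m[φ1→snow] = [T, T, T, F]
r6 m[φ1→wet] = [T, T, T, T]
r6 m[φ2→fog] = [T, F, T, T]
r6 m[φ2→sprk] = [T, T, T, T]
r6 m[φ3→wet] = [F, T, F, T]
r6 m[φ3→sun] = [T, T, F, T]
r6 m[φ4→fog] = [F, T, T, T]
r6 m[φ5→sprk] = [F, F, T, T]
r6 m[φ6→sun] = [F, F, T, T]
r6 m[φ7→sun] = [T, T, F, T]
r6 m[snow→φ0] = [T, T, T, F]
r6 m[snow→φ1] = [F, T, T, T]
r6 m[wet→φ1] = [F, T, F, T]
r6 m[wet→φ3] = [T, T, T, T]
r6 m[sun→φ3] = [F, F, F, T]
r6 m[sun→φ6] = [T, T, F, T]
r6 m[sun→φ7] = [F, F, F, T]
r6 m[fog→φ2] = [F, T, T, T]
r6 m[fog→φ4] = [T, F, T, T]
r6 m[sprk→φ0] = [F, F, T, T]
r6 m[sprk→φ2] = [F, F, T, T]
r6 m[sprk→φ5] = [T, T, T, T]
r7 m[φ0→snow] = [F, T, T, T]
r7 m[φ0→sprk] = [T, T, T, T]
r7 m[φ1→snow] = [T, T, T, F]
r7 m[φ1→wet] = [T, T, T, T]
r7 m[φ2→fog] = [T, F, T, T]
r7 m[φ2→sprk] = [T, T, T, T]
r7 m[φ3→wet] = [F, T, F, T]
r7 m[φ3→sun] = [T, T, F, T]
r7 m[φ4→fog] = [F, T, T, T]
r7 m[φ5→sprk] = [F, F, T, T]
r7 m[φ6→sun] = [F, F, T, T]
r7 m[φ7→sun] = [T, T, F, T]
r7 m[snow→φ0] = [T, T, T, F]
r7 m[snow→φ1] = [F, T, T, T]
r7 m[wet→φ1] = [F, T, F, T]
r7 m[wet→φ3] = [T, T, T, T]
r7 m[sun→φ3] = [F, F, F, T]
r7 m[sun→φ6] = [T, T, F, T]
r7 m[sun→φ7] = [F, F, F, T]
r7 m[fog→φ2] = [F, T, T, T]
r7 m[fog→φ4] = [T, F, T, T]
r7 m[sprk→φ0] = [F, F, T, T]
r7 m[sprk→φ2] = [F, F, T, T]
r7 m[sprk→φ5] = [T, T, T, T]
fixed point reached at round 7
b[sprk] = ⊗ incoming = [F, F, T, T]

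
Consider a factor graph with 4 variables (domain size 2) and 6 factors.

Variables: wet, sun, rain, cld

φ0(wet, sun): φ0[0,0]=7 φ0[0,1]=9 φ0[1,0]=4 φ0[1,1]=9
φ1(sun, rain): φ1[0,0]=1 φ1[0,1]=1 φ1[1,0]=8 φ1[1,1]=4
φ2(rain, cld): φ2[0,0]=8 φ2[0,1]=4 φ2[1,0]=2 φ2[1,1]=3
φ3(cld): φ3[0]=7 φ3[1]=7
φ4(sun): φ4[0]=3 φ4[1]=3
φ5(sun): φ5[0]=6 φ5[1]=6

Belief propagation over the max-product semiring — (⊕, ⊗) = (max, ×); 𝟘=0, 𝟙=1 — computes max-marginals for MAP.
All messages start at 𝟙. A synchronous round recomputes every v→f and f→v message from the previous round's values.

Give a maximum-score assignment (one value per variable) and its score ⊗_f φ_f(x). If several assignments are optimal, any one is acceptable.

assignment: (wet=0, sun=1, rain=0, cld=0); score = 72576

init: all messages = 𝟙 over 2 values
r1 m[φ0→wet] = [9, 9]
r1 m[φ0→sun] = [7, 9]
r1 m[φ1→sun] = [1, 8]
r1 m[φ1→rain] = [8, 4]
r1 m[φ2→rain] = [8, 3]
r1 m[φ2→cld] = [8, 4]
r1 m[φ3→cld] = [7, 7]
r1 m[φ4→sun] = [3, 3]
r1 m[φ5→sun] = [6, 6]
r1 m[wet→φ0] = [1, 1]
r1 m[sun→φ0] = [1, 1]
r1 m[sun→φ1] = [1, 1]
r1 m[sun→φ4] = [1, 1]
r1 m[sun→φ5] = [1, 1]
r1 m[rain→φ1] = [1, 1]
r1 m[rain→φ2] = [1, 1]
r1 m[cld→φ2] = [1, 1]
r1 m[cld→φ3] = [1, 1]
r2 m[φ0→wet] = [9, 9]
r2 m[φ0→sun] = [7, 9]
r2 m[φ1→sun] = [1, 8]
r2 m[φ1→rain] = [8, 4]
r2 m[φ2→rain] = [8, 3]
r2 m[φ2→cld] = [8, 4]
r2 m[φ3→cld] = [7, 7]
r2 m[φ4→sun] = [3, 3]
r2 m[φ5→sun] = [6, 6]
r2 m[wet→φ0] = [1, 1]
r2 m[sun→φ0] = [18, 144]
r2 m[sun→φ1] = [126, 162]
r2 m[sun→φ4] = [42, 432]
r2 m[sun→φ5] = [21, 216]
r2 m[rain→φ1] = [8, 3]
r2 m[rain→φ2] = [8, 4]
r2 m[cld→φ2] = [7, 7]
r2 m[cld→φ3] = [8, 4]
r3 m[φ0→wet] = [1296, 1296]
r3 m[φ0→sun] = [7, 9]
r3 m[φ1→sun] = [8, 64]
r3 m[φ1→rain] = [1296, 648]
r3 m[φ2→rain] = [56, 21]
r3 m[φ2→cld] = [64, 32]
r3 m[φ3→cld] = [7, 7]
r3 m[φ4→sun] = [3, 3]
r3 m[φ5→sun] = [6, 6]
r3 m[wet→φ0] = [1, 1]
r3 m[sun→φ0] = [18, 144]
r3 m[sun→φ1] = [126, 162]
r3 m[sun→φ4] = [42, 432]
r3 m[sun→φ5] = [21, 216]
r3 m[rain→φ1] = [8, 3]
r3 m[rain→φ2] = [8, 4]
r3 m[cld→φ2] = [7, 7]
r3 m[cld→φ3] = [8, 4]
r4 m[φ0→wet] = [1296, 1296]
r4 m[φ0→sun] = [7, 9]
r4 m[φ1→sun] = [8, 64]
r4 m[φ1→rain] = [1296, 648]
r4 m[φ2→rain] = [56, 21]
r4 m[φ2→cld] = [64, 32]
r4 m[φ3→cld] = [7, 7]
r4 m[φ4→sun] = [3, 3]
r4 m[φ5→sun] = [6, 6]
r4 m[wet→φ0] = [1, 1]
r4 m[sun→φ0] = [144, 1152]
r4 m[sun→φ1] = [126, 162]
r4 m[sun→φ4] = [336, 3456]
r4 m[sun→φ5] = [168, 1728]
r4 m[rain→φ1] = [56, 21]
r4 m[rain→φ2] = [1296, 648]
r4 m[cld→φ2] = [7, 7]
r4 m[cld→φ3] = [64, 32]
r5 m[φ0→wet] = [10368, 10368]
r5 m[φ0→sun] = [7, 9]
r5 m[φ1→sun] = [56, 448]
r5 m[φ1→rain] = [1296, 648]
r5 m[φ2→rain] = [56, 21]
r5 m[φ2→cld] = [10368, 5184]
r5 m[φ3→cld] = [7, 7]
r5 m[φ4→sun] = [3, 3]
r5 m[φ5→sun] = [6, 6]
r5 m[wet→φ0] = [1, 1]
r5 m[sun→φ0] = [144, 1152]
r5 m[sun→φ1] = [126, 162]
r5 m[sun→φ4] = [336, 3456]
r5 m[sun→φ5] = [168, 1728]
r5 m[rain→φ1] = [56, 21]
r5 m[rain→φ2] = [1296, 648]
r5 m[cld→φ2] = [7, 7]
r5 m[cld→φ3] = [64, 32]
r6 m[φ0→wet] = [10368, 10368]
r6 m[φ0→sun] = [7, 9]
r6 m[φ1→sun] = [56, 448]
r6 m[φ1→rain] = [1296, 648]
r6 m[φ2→rain] = [56, 21]
r6 m[φ2→cld] = [10368, 5184]
r6 m[φ3→cld] = [7, 7]
r6 m[φ4→sun] = [3, 3]
r6 m[φ5→sun] = [6, 6]
r6 m[wet→φ0] = [1, 1]
r6 m[sun→φ0] = [1008, 8064]
r6 m[sun→φ1] = [126, 162]
r6 m[sun→φ4] = [2352, 24192]
r6 m[sun→φ5] = [1176, 12096]
r6 m[rain→φ1] = [56, 21]
r6 m[rain→φ2] = [1296, 648]
r6 m[cld→φ2] = [7, 7]
r6 m[cld→φ3] = [10368, 5184]
r7 m[φ0→wet] = [72576, 72576]
r7 m[φ0→sun] = [7, 9]
r7 m[φ1→sun] = [56, 448]
r7 m[φ1→rain] = [1296, 648]
r7 m[φ2→rain] = [56, 21]
r7 m[φ2→cld] = [10368, 5184]
r7 m[φ3→cld] = [7, 7]
r7 m[φ4→sun] = [3, 3]
r7 m[φ5→sun] = [6, 6]
r7 m[wet→φ0] = [1, 1]
r7 m[sun→φ0] = [1008, 8064]
r7 m[sun→φ1] = [126, 162]
r7 m[sun→φ4] = [2352, 24192]
r7 m[sun→φ5] = [1176, 12096]
r7 m[rain→φ1] = [56, 21]
r7 m[rain→φ2] = [1296, 648]
r7 m[cld→φ2] = [7, 7]
r7 m[cld→φ3] = [10368, 5184]
r8 m[φ0→wet] = [72576, 72576]
r8 m[φ0→sun] = [7, 9]
r8 m[φ1→sun] = [56, 448]
r8 m[φ1→rain] = [1296, 648]
r8 m[φ2→rain] = [56, 21]
r8 m[φ2→cld] = [10368, 5184]
r8 m[φ3→cld] = [7, 7]
r8 m[φ4→sun] = [3, 3]
r8 m[φ5→sun] = [6, 6]
r8 m[wet→φ0] = [1, 1]
r8 m[sun→φ0] = [1008, 8064]
r8 m[sun→φ1] = [126, 162]
r8 m[sun→φ4] = [2352, 24192]
r8 m[sun→φ5] = [1176, 12096]
r8 m[rain→φ1] = [56, 21]
r8 m[rain→φ2] = [1296, 648]
r8 m[cld→φ2] = [7, 7]
r8 m[cld→φ3] = [10368, 5184]
fixed point reached at round 8
traceback from wet: (wet=0, sun=1, rain=0, cld=0), score=72576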